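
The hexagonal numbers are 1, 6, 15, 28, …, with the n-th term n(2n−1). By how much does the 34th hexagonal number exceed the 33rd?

133

Consecutive hexagonal numbers differ by 4n − 3: here 4·34 − 3 = 133.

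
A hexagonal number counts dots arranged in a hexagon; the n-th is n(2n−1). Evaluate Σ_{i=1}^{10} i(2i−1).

715

Σ i(2i−1) = 2Σi² − Σi over i = 1..10.
Σi = 55 and Σi² = 385.
2·385 − 1·55 = 715.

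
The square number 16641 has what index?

129

We need n² = 16641, so n = √16641 = 129.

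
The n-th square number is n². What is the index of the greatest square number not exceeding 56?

Solve n² ≤ 56 for integer n.
n = 7 gives 49 ≤ 56, while n = 8 gives 64 > 56; so the answer is index 7.

7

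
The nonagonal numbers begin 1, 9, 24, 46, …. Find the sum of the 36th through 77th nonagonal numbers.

484925

Σ i(7i−5)/2 = (7Σi² − 5Σi) / 2 over i = 36..77.
Σi = 3003 − 630 = 2373 and Σi² = 155155 − 14910 = 140245.
(7·140245 − 5·2373) / 2 = 969850/2 = 484925.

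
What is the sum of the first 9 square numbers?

285

Σ_{i=1}^{9} i² = 9·10·19/6 = 285.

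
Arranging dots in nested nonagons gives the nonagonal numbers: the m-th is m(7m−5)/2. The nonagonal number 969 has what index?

Set n(7n−5)/2 = 969, giving 7n² − 5n − 1938 = 0.
So n = (5 + 233) / 14 = 238/14 = 17.

17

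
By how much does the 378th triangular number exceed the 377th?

Consecutive triangular numbers differ by n: T_{378} − T_{377} = 378.

378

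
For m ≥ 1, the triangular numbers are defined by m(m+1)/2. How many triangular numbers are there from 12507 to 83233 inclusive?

250

The n-th triangular number is n(n+1)/2.
Smallest index with value ≥ 12507: n = 158 (giving 12561).
Largest index with value ≤ 83233: n = 407 (giving 83028).
Indices 158 through 407: 250 terms.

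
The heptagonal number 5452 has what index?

47

Set n(5n−3)/2 = 5452, giving 5n² − 3n − 10904 = 0.
The discriminant is 9 + 40·5452 = 218089, and √218089 = 467.
So n = (3 + 467) / 10 = 470/10 = 47.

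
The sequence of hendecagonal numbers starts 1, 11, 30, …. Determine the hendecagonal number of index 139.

86458

The 139th hendecagonal number is n(9n−7)/2 with n = 139.
139·(9·139 − 7)/2 = 139·1244/2 = 139·622 = 86458.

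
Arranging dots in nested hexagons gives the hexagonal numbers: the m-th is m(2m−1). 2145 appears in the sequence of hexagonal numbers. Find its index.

33

Set n(2n−1) = 2145, giving 2n² − n − 2145 = 0.
The discriminant is 1 + 8·2145 = 17161, and √17161 = 131.
So n = (1 + 131) / 4 = 132/4 = 33.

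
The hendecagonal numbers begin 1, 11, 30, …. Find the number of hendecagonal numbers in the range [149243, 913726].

The n-th hendecagonal number is n(9n−7)/2.
Smallest index with value ≥ 149243: n = 183 (giving 150060).
Largest index with value ≤ 913726: n = 451 (giving 913726).
Indices 183 through 451: 269 terms.

269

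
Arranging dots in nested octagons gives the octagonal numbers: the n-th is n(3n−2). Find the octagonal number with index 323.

The 323rd octagonal number is n(3n−2) with n = 323.
323·(3·323 − 2) = 323·967 = 312341.

312341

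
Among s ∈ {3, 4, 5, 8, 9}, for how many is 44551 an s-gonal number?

1

s = 3: P(3, 298) = 44551. ✓
s = 4: P(4, 211) = 44521 and P(4, 212) = 44944; 44551 is not s-gonal.
s = 5: P(5, 172) = 44290 and P(5, 173) = 44807; 44551 is not s-gonal.
s = 8: P(8, 122) = 44408 and P(8, 123) = 45141; 44551 is not s-gonal.
s = 9: P(9, 113) = 44409 and P(9, 114) = 45201; 44551 is not s-gonal.
Hits: s ∈ {3} → 1.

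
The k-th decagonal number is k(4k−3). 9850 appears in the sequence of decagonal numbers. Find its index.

50

Set n(4n−3) = 9850, giving 4n² − 3n − 9850 = 0.
The discriminant is 9 + 16·9850 = 157609, and √157609 = 397.
So n = (3 + 397) / 8 = 400/8 = 50.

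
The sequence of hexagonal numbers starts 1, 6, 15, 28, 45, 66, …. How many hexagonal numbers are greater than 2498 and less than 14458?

50

The n-th hexagonal number is n(2n−1).
Smallest index with value > 2498: n = 36 (giving 2556).
Largest index with value < 14458: n = 85 (giving 14365).
Indices 36 through 85: 50 terms.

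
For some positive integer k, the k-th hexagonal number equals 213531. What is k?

Set n(2n−1) = 213531, giving 2n² − n − 213531 = 0.
So n = (1 + 1307) / 4 = 1308/4 = 327.
Check: 327·(2·327 − 1) = 213531. ✓

327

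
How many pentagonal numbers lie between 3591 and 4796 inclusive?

7

The n-th pentagonal number is n(3n−1)/2.
Smallest index with value ≥ 3591: n = 50 (giving 3725).
Largest index with value ≤ 4796: n = 56 (giving 4676).
Indices 50 through 56: 7 terms.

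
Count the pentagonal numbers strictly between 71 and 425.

The n-th pentagonal number is n(3n−1)/2.
Smallest index with value > 71: n = 8 (giving 92).
Largest index with value < 425: n = 16 (giving 376).
Indices 8 through 16: 9 terms.

9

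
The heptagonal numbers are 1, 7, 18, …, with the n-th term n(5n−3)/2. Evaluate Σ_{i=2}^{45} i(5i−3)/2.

76934

Σ i(5i−3)/2 = (5Σi² − 3Σi) / 2 over i = 2..45.
Σi = 1035 − 1 = 1034 and Σi² = 31395 − 1 = 31394.
(5·31394 − 3·1034) / 2 = 153868/2 = 76934.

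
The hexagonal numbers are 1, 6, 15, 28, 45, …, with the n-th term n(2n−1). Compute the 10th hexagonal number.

190

The 10th hexagonal number is n(2n−1) with n = 10.
10·(2·10 − 1) = 10·19 = 190.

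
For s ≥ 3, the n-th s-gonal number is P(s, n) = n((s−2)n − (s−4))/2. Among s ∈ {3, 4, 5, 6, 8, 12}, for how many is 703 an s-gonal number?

s = 3: P(3, 37) = 703. ✓
s = 4: P(4, 26) = 676 and P(4, 27) = 729; 703 is not s-gonal.
s = 5: P(5, 21) = 651 and P(5, 22) = 715; 703 is not s-gonal.
s = 6: P(6, 19) = 703. ✓
s = 8: P(8, 15) = 645 and P(8, 16) = 736; 703 is not s-gonal.
s = 12: P(12, 12) = 672 and P(12, 13) = 793; 703 is not s-gonal.
Hits: s ∈ {3, 6} → 2.

2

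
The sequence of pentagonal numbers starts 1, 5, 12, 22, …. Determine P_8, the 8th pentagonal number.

8·(3·8 − 1)/2 = 8·23/2 = 92.

92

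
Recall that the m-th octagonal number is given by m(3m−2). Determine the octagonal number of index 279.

The 279th octagonal number is n(3n−2) with n = 279.
279·(3·279 − 2) = 279·835 = 232965.

232965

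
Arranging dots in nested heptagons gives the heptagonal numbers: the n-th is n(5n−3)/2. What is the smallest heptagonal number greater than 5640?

5688

Solve n(5n−3)/2 > 5640 for integer n.
The largest n with value ≤ 5640 is 47 (since 5452 ≤ 5640 < 5688), so the first above is n = 48, value 5688.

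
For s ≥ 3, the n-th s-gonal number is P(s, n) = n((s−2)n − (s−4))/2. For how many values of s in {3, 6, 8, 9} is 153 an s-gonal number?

2

s = 3: P(3, 17) = 153. ✓
s = 6: P(6, 9) = 153. ✓
s = 8: P(8, 7) = 133 and P(8, 8) = 176; 153 is not s-gonal.
s = 9: P(9, 6) = 111 and P(9, 7) = 154; 153 is not s-gonal.
Hits: s ∈ {3, 6} → 2.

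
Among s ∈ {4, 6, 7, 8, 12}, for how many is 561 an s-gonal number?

2

s = 4: P(4, 23) = 529 and P(4, 24) = 576; 561 is not s-gonal.
s = 6: P(6, 17) = 561. ✓
s = 7: P(7, 15) = 540 and P(7, 16) = 616; 561 is not s-gonal.
s = 8: P(8, 14) = 560 and P(8, 15) = 645; 561 is not s-gonal.
s = 12: P(12, 11) = 561. ✓
Hits: s ∈ {6, 12} → 2.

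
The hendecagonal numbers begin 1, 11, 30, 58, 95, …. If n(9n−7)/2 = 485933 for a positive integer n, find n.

329

Set n(9n−7)/2 = 485933, giving 9n² − 7n − 971866 = 0.
So n = (7 + 5915) / 18 = 5922/18 = 329.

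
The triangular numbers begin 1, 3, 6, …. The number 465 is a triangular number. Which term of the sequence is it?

30

Set n(n+1)/2 = 465, giving n² + n − 930 = 0.
The discriminant is 1 + 8·465 = 3721, and √3721 = 61.
So n = (-1 + 61) / 2 = 60/2 = 30.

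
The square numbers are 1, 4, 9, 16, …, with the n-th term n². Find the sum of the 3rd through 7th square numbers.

Σ_{i=3}^{7} i² = 140 − 5 = 135.

135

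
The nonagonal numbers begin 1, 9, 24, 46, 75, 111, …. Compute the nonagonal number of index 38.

4959

The 38th nonagonal number is n(7n−5)/2 with n = 38.
38·(7·38 − 5)/2 = 38·261/2 = 4959.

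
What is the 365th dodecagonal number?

The 365th dodecagonal number is n(5n−4) with n = 365.
365·(5·365 − 4) = 365·1821 = 664665.

664665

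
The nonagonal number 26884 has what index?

88

Set n(7n−5)/2 = 26884, giving 7n² − 5n − 53768 = 0.
The discriminant is 25 + 56·26884 = 1505529, and √1505529 = 1227.
So n = (5 + 1227) / 14 = 1232/14 = 88.
Check: 88·(7·88 − 5)/2 = 26884. ✓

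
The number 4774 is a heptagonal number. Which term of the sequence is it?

Set n(5n−3)/2 = 4774, giving 5n² − 3n − 9548 = 0.
The discriminant is 9 + 40·4774 = 190969, and √190969 = 437.
So n = (3 + 437) / 10 = 440/10 = 44.
Check: 44·(5·44 − 3)/2 = 4774. ✓

44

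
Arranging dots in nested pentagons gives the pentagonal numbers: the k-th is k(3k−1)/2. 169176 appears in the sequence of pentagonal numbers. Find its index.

Set n(3n−1)/2 = 169176, giving 3n² − n − 338352 = 0.
The discriminant is 1 + 24·169176 = 4060225, and √4060225 = 2015.
So n = (1 + 2015) / 6 = 2016/6 = 336.

336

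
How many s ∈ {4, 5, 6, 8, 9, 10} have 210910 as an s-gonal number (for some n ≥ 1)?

s = 4: P(4, 459) = 210681 and P(4, 460) = 211600; 210910 is not s-gonal.
s = 5: P(5, 375) = 210750 and P(5, 376) = 211876; 210910 is not s-gonal.
s = 6: P(6, 324) = 209628 and P(6, 325) = 210925; 210910 is not s-gonal.
s = 8: P(8, 265) = 210145 and P(8, 266) = 211736; 210910 is not s-gonal.
s = 9: P(9, 245) = 209475 and P(9, 246) = 211191; 210910 is not s-gonal.
s = 10: P(10, 230) = 210910. ✓
Hits: s ∈ {10} → 1.

1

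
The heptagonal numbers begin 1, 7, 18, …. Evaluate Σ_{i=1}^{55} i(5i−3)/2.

Σ i(5i−3)/2 = (5Σi² − 3Σi) / 2 over i = 1..55.
Σi = 1540 and Σi² = 56980.
(5·56980 − 3·1540) / 2 = 280280/2 = 140140.

140140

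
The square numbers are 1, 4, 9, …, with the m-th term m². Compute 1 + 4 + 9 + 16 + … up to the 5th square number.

55

Σ_{i=1}^{5} i² = 5·6·11/6 = 55.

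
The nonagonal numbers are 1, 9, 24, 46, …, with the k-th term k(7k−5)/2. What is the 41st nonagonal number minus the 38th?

822

41·(7·41 − 5)/2 = 5781 and 38·(7·38 − 5)/2 = 4959.
Difference: 5781 − 4959 = 822.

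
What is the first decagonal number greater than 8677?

8695

Solve n(4n−3) > 8677 for integer n.
The largest n with value ≤ 8677 is 46 (since 8326 ≤ 8677 < 8695), so the first above is n = 47, value 8695.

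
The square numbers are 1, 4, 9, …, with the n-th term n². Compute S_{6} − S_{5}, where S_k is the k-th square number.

11

n² − (n−1)² = 2n − 1, so 6² − 5² = 2·6 − 1 = 11.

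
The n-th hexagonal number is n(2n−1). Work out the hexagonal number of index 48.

The 48th hexagonal number is n(2n−1) with n = 48.
48·(2·48 − 1) = 48·95 = 4560.

4560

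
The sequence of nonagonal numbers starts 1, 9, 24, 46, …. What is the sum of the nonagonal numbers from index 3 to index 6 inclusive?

256

Σ i(7i−5)/2 = (7Σi² − 5Σi) / 2 over i = 3..6.
Σi = 21 − 3 = 18 and Σi² = 91 − 5 = 86.
(7·86 − 5·18) / 2 = 512/2 = 256.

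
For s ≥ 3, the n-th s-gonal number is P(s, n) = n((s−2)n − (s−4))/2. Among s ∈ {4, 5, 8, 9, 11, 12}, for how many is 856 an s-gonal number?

s = 4: P(4, 29) = 841 and P(4, 30) = 900; 856 is not s-gonal.
s = 5: P(5, 24) = 852 and P(5, 25) = 925; 856 is not s-gonal.
s = 8: P(8, 17) = 833 and P(8, 18) = 936; 856 is not s-gonal.
s = 9: P(9, 16) = 856. ✓
s = 11: P(11, 14) = 833 and P(11, 15) = 960; 856 is not s-gonal.
s = 12: P(12, 13) = 793 and P(12, 14) = 924; 856 is not s-gonal.
Hits: s ∈ {9} → 1.

1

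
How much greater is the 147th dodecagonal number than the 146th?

1461

Consecutive dodecagonal numbers differ by 10n − 9: here 10·147 − 9 = 1461.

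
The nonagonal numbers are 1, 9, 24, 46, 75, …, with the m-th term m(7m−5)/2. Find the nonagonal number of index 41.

5781

41·(7·41 − 5)/2 = 41·282/2 = 41·141 = 5781.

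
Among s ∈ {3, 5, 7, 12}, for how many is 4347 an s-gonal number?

2

s = 3: P(3, 92) = 4278 and P(3, 93) = 4371; 4347 is not s-gonal.
s = 5: P(5, 54) = 4347. ✓
s = 7: P(7, 42) = 4347. ✓
s = 12: P(12, 29) = 4089 and P(12, 30) = 4380; 4347 is not s-gonal.
Hits: s ∈ {5, 7} → 2.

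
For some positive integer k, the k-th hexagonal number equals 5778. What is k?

54

Set n(2n−1) = 5778, giving 2n² − n − 5778 = 0.
The discriminant is 1 + 8·5778 = 46225, and √46225 = 215.
So n = (1 + 215) / 4 = 216/4 = 54.
Check: 54·(2·54 − 1) = 5778. ✓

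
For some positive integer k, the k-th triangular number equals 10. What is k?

Set n(n+1)/2 = 10, giving n² + n − 20 = 0.
The discriminant is 1 + 8·10 = 81, and √81 = 9.
So n = (-1 + 9) / 2 = 8/2 = 4.

4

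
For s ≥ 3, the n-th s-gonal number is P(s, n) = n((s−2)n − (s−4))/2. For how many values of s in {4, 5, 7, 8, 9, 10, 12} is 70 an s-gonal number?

s = 4: P(4, 8) = 64 and P(4, 9) = 81; 70 is not s-gonal.
s = 5: P(5, 7) = 70. ✓
s = 7: P(7, 5) = 55 and P(7, 6) = 81; 70 is not s-gonal.
s = 8: P(8, 5) = 65 and P(8, 6) = 96; 70 is not s-gonal.
s = 9: P(9, 4) = 46 and P(9, 5) = 75; 70 is not s-gonal.
s = 10: P(10, 4) = 52 and P(10, 5) = 85; 70 is not s-gonal.
s = 12: P(12, 4) = 64 and P(12, 5) = 105; 70 is not s-gonal.
Hits: s ∈ {5} → 1.

1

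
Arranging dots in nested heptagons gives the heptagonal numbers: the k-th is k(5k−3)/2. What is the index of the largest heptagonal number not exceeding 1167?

21

Solve n(5n−3)/2 ≤ 1167 for integer n.
n = 21 gives 1071 ≤ 1167, while n = 22 gives 1177 > 1167; so the answer is index 21.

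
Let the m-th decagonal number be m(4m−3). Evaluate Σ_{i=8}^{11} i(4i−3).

Σ i(4i−3) = 4Σi² − 3Σi over i = 8..11.
Σi = 66 − 28 = 38 and Σi² = 506 − 140 = 366.
4·366 − 3·38 = 1350.

1350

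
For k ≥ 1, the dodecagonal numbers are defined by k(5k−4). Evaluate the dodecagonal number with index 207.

The 207th dodecagonal number is n(5n−4) with n = 207.
207·(5·207 − 4) = 207·1031 = 213417.

213417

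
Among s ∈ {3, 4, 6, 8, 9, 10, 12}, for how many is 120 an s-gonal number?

s = 3: P(3, 15) = 120. ✓
s = 4: P(4, 10) = 100 and P(4, 11) = 121; 120 is not s-gonal.
s = 6: P(6, 8) = 120. ✓
s = 8: P(8, 6) = 96 and P(8, 7) = 133; 120 is not s-gonal.
s = 9: P(9, 6) = 111 and P(9, 7) = 154; 120 is not s-gonal.
s = 10: P(10, 5) = 85 and P(10, 6) = 126; 120 is not s-gonal.
s = 12: P(12, 5) = 105 and P(12, 6) = 156; 120 is not s-gonal.
Hits: s ∈ {3, 6} → 2.

2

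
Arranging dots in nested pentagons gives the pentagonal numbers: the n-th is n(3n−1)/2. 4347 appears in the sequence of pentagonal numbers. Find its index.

Set n(3n−1)/2 = 4347, giving 3n² − n − 8694 = 0.
The discriminant is 1 + 24·4347 = 104329, and √104329 = 323.
So n = (1 + 323) / 6 = 324/6 = 54.

54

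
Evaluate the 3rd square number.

9

3² = 9.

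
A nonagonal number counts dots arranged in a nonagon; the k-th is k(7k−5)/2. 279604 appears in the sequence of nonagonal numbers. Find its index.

283

Set n(7n−5)/2 = 279604, giving 7n² − 5n − 559208 = 0.
The discriminant is 25 + 56·279604 = 15657849, and √15657849 = 3957.
So n = (5 + 3957) / 14 = 3962/14 = 283.
Check: 283·(7·283 − 5)/2 = 279604. ✓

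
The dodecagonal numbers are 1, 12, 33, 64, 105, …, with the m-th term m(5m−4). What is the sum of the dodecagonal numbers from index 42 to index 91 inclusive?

Σ i(5i−4) = 5Σi² − 4Σi over i = 42..91.
Σi = 4186 − 861 = 3325 and Σi² = 255346 − 23821 = 231525.
5·231525 − 4·3325 = 1144325.

1144325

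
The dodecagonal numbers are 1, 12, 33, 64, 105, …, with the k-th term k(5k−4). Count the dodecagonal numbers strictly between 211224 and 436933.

The n-th dodecagonal number is n(5n−4).
Smallest index with value > 211224: n = 206 (giving 211356).
Largest index with value < 436933: n = 296 (giving 436896).
Indices 206 through 296: 91 terms.

91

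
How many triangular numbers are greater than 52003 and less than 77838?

72

The n-th triangular number is n(n+1)/2.
Smallest index with value > 52003: n = 323 (giving 52326).
Largest index with value < 77838: n = 394 (giving 77815).
Indices 323 through 394: 72 terms.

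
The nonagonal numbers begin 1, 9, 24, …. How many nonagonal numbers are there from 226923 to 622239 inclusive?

168

The n-th nonagonal number is n(7n−5)/2.
Smallest index with value ≥ 226923: n = 255 (giving 226950).
Largest index with value ≤ 622239: n = 422 (giving 622239).
Indices 255 through 422: 168 terms.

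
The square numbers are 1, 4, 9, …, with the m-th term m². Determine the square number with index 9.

The 9th square number is n² with n = 9.
9² = 81.

81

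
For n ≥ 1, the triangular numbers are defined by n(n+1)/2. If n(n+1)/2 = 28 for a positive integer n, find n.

Set n(n+1)/2 = 28, giving n² + n − 56 = 0.
The discriminant is 1 + 8·28 = 225, and √225 = 15.
So n = (-1 + 15) / 2 = 14/2 = 7.
Check: 7·8/2 = 28. ✓

7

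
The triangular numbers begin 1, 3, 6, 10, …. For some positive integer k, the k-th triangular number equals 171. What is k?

18

Set n(n+1)/2 = 171, giving n² + n − 342 = 0.
So n = (-1 + 37) / 2 = 36/2 = 18.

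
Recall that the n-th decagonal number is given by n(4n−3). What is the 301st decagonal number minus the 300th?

2401

Consecutive decagonal numbers differ by 8n − 7: here 8·301 − 7 = 2401.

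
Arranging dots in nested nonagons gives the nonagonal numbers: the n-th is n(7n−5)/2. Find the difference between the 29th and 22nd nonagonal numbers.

29·(7·29 − 5)/2 = 2871 and 22·(7·22 − 5)/2 = 1639.
Difference: 2871 − 1639 = 1232.

1232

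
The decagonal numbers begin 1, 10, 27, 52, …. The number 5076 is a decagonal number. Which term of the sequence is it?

Set n(4n−3) = 5076, giving 4n² − 3n − 5076 = 0.
The discriminant is 9 + 16·5076 = 81225, and √81225 = 285.
So n = (3 + 285) / 8 = 288/8 = 36.

36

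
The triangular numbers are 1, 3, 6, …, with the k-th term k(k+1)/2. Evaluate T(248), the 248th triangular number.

The 248th triangular number is n(n+1)/2 with n = 248.
248·249/2 = 61752/2 = 30876.

30876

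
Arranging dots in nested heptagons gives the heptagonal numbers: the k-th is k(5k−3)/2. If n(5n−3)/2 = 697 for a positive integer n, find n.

Set n(5n−3)/2 = 697, giving 5n² − 3n − 1394 = 0.
The discriminant is 9 + 40·697 = 27889, and √27889 = 167.
So n = (3 + 167) / 10 = 170/10 = 17.
Check: 17·(5·17 − 3)/2 = 697. ✓

17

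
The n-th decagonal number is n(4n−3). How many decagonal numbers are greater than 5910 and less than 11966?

The n-th decagonal number is n(4n−3).
Smallest index with value > 5910: n = 39 (giving 5967).
Largest index with value < 11966: n = 55 (giving 11935).
Indices 39 through 55: 17 terms.

17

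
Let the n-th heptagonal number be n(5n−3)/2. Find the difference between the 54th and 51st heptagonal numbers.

783

54·(5·54 − 3)/2 = 7209 and 51·(5·51 − 3)/2 = 6426.
Difference: 7209 − 6426 = 783.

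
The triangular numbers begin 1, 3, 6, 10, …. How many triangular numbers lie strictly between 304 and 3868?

The n-th triangular number is n(n+1)/2.
Smallest index with value > 304: n = 25 (giving 325).
Largest index with value < 3868: n = 87 (giving 3828).
Indices 25 through 87: 63 terms.

63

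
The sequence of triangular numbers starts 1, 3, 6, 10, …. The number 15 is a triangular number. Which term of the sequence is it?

Set n(n+1)/2 = 15, giving n² + n − 30 = 0.
So n = (-1 + 11) / 2 = 10/2 = 5.

5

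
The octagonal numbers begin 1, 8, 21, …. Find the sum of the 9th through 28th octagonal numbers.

21790

Σ i(3i−2) = 3Σi² − 2Σi over i = 9..28.
Σi = 406 − 36 = 370 and Σi² = 7714 − 204 = 7510.
3·7510 − 2·370 = 21790.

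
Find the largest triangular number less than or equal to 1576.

1540

Solve n(n+1)/2 ≤ 1576 for integer n.
n = 55 gives 1540 ≤ 1576, while n = 56 gives 1596 > 1576; so the answer is 1540.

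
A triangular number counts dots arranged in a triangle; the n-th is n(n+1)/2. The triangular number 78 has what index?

Set n(n+1)/2 = 78, giving n² + n − 156 = 0.
The discriminant is 1 + 8·78 = 625, and √625 = 25.
So n = (-1 + 25) / 2 = 24/2 = 12.

12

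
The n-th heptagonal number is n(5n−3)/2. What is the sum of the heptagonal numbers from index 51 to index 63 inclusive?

Σ i(5i−3)/2 = (5Σi² − 3Σi) / 2 over i = 51..63.
Σi = 2016 − 1275 = 741 and Σi² = 85344 − 42925 = 42419.
(5·42419 − 3·741) / 2 = 209872/2 = 104936.

104936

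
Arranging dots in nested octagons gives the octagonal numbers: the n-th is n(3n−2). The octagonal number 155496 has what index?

228

Set n(3n−2) = 155496, giving 3n² − 2n − 155496 = 0.
So n = (2 + 1366) / 6 = 1368/6 = 228.
Check: 228·(3·228 − 2) = 155496. ✓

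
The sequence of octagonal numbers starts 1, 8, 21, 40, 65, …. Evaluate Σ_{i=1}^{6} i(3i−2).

Σ i(3i−2) = 3Σi² − 2Σi over i = 1..6.
Σi = 21 and Σi² = 91.
3·91 − 2·21 = 231.

231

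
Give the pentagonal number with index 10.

The 10th pentagonal number is n(3n−1)/2 with n = 10.
10·(3·10 − 1)/2 = 10·29/2 = 145.

145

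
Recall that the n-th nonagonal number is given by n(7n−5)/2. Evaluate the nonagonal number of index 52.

The 52nd nonagonal number is n(7n−5)/2 with n = 52.
52·(7·52 − 5)/2 = 52·359/2 = 9334.

9334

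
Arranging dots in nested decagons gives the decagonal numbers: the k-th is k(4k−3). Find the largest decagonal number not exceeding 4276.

4257

Solve n(4n−3) ≤ 4276 for integer n.
n = 33 gives 4257 ≤ 4276, while n = 34 gives 4522 > 4276; so the answer is 4257.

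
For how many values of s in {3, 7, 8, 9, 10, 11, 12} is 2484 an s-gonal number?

s = 3: P(3, 69) = 2415 and P(3, 70) = 2485; 2484 is not s-gonal.
s = 7: P(7, 31) = 2356 and P(7, 32) = 2512; 2484 is not s-gonal.
s = 8: P(8, 29) = 2465 and P(8, 30) = 2640; 2484 is not s-gonal.
s = 9: P(9, 27) = 2484. ✓
s = 10: P(10, 25) = 2425 and P(10, 26) = 2626; 2484 is not s-gonal.
s = 11: P(11, 23) = 2300 and P(11, 24) = 2508; 2484 is not s-gonal.
s = 12: P(12, 22) = 2332 and P(12, 23) = 2553; 2484 is not s-gonal.
Hits: s ∈ {9} → 1.

1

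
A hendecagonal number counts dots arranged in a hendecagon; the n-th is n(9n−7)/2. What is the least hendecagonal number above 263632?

264870

Solve n(9n−7)/2 > 263632 for integer n.
The largest n with value ≤ 263632 is 242 (since 262691 ≤ 263632 < 264870), so the first above is n = 243, value 264870.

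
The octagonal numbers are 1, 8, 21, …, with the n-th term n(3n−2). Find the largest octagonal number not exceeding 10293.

9976

Solve n(3n−2) ≤ 10293 for integer n.
n = 58 gives 9976 ≤ 10293, while n = 59 gives 10325 > 10293; so the answer is 9976.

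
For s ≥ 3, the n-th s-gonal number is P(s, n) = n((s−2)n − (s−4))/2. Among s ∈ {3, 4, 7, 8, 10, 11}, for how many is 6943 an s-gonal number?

s = 3: P(3, 117) = 6903 and P(3, 118) = 7021; 6943 is not s-gonal.
s = 4: P(4, 83) = 6889 and P(4, 84) = 7056; 6943 is not s-gonal.
s = 7: P(7, 53) = 6943. ✓
s = 8: P(8, 48) = 6816 and P(8, 49) = 7105; 6943 is not s-gonal.
s = 10: P(10, 42) = 6930 and P(10, 43) = 7267; 6943 is not s-gonal.
s = 11: P(11, 39) = 6708 and P(11, 40) = 7060; 6943 is not s-gonal.
Hits: s ∈ {7} → 1.

1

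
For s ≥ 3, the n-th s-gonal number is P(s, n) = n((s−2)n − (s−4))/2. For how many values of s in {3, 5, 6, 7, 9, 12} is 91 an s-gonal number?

s = 3: P(3, 13) = 91. ✓
s = 5: P(5, 7) = 70 and P(5, 8) = 92; 91 is not s-gonal.
s = 6: P(6, 7) = 91. ✓
s = 7: P(7, 6) = 81 and P(7, 7) = 112; 91 is not s-gonal.
s = 9: P(9, 5) = 75 and P(9, 6) = 111; 91 is not s-gonal.
s = 12: P(12, 4) = 64 and P(12, 5) = 105; 91 is not s-gonal.
Hits: s ∈ {3, 6} → 2.

2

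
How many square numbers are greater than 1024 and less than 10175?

68

The n-th square number is n².
Smallest index with value > 1024: n = 33 (giving 1089).
Largest index with value < 10175: n = 100 (giving 10000).
Indices 33 through 100: 68 terms.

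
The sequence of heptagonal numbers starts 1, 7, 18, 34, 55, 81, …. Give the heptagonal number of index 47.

5452

The 47th heptagonal number is n(5n−3)/2 with n = 47.
47·(5·47 − 3)/2 = 47·232/2 = 47·116 = 5452.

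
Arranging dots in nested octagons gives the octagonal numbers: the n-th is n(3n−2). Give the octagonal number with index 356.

379496

356·(3·356 − 2) = 356·1066 = 379496.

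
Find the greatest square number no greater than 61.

49

Solve n² ≤ 61 for integer n.
n = 7 gives 49 ≤ 61, while n = 8 gives 64 > 61; so the answer is 49.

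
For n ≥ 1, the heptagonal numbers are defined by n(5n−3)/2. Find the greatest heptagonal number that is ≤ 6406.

Solve n(5n−3)/2 ≤ 6406 for integer n.
n = 50 gives 6175 ≤ 6406, while n = 51 gives 6426 > 6406; so the answer is 6175.

6175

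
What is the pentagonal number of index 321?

321·(3·321 − 1)/2 = 321·962/2 = 321·481 = 154401.

154401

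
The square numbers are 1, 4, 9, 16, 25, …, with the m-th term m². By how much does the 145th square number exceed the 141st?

1144

145² = 21025 and 141² = 19881.
Difference: 21025 − 19881 = 1144.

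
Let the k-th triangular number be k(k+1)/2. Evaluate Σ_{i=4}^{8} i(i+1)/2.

110

Σ i(i+1)/2 = (Σi² + Σi) / 2 over i = 4..8.
Σi = 36 − 6 = 30 and Σi² = 204 − 14 = 190.
(1·190 + 1·30) / 2 = 220/2 = 110.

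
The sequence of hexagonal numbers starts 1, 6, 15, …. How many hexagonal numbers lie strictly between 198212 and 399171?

The n-th hexagonal number is n(2n−1).
Smallest index with value > 198212: n = 316 (giving 199396).
Largest index with value < 399171: n = 446 (giving 397386).
Indices 316 through 446: 131 terms.

131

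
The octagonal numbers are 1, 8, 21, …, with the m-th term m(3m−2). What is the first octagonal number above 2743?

Solve n(3n−2) > 2743 for integer n.
The largest n with value ≤ 2743 is 30 (since 2640 ≤ 2743 < 2821), so the first above is n = 31, value 2821.

2821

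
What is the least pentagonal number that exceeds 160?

Solve n(3n−1)/2 > 160 for integer n.
The largest n with value ≤ 160 is 10 (since 145 ≤ 160 < 176), so the first above is n = 11, value 176.

176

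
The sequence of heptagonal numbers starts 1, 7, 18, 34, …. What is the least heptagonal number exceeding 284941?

285103

Solve n(5n−3)/2 > 284941 for integer n.
The largest n with value ≤ 284941 is 337 (since 283417 ≤ 284941 < 285103), so the first above is n = 338, value 285103.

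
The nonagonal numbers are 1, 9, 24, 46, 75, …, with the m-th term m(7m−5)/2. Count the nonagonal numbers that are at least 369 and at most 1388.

The n-th nonagonal number is n(7n−5)/2.
Smallest index with value ≥ 369: n = 11 (giving 396).
Largest index with value ≤ 1388: n = 20 (giving 1350).
Indices 11 through 20: 10 terms.

10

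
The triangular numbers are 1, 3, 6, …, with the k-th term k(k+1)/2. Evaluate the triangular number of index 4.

The 4th triangular number is n(n+1)/2 with n = 4.
4·5/2 = 20/2 = 10.

10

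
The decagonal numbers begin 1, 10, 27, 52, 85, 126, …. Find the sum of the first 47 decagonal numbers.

Σ i(4i−3) = 4Σi² − 3Σi over i = 1..47.
Σi = 1128 and Σi² = 35720.
4·35720 − 3·1128 = 139496.

139496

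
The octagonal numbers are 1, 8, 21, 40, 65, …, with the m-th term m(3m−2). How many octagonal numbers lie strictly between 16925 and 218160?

The n-th octagonal number is n(3n−2).
Smallest index with value > 16925: n = 76 (giving 17176).
Largest index with value < 218160: n = 269 (giving 216545).
Indices 76 through 269: 194 terms.

194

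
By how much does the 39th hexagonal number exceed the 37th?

302

39·(2·39 − 1) = 3003 and 37·(2·37 − 1) = 2701.
Difference: 3003 − 2701 = 302.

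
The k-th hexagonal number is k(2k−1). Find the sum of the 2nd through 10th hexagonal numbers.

Σ i(2i−1) = 2Σi² − Σi over i = 2..10.
Σi = 55 − 1 = 54 and Σi² = 385 − 1 = 384.
2·384 − 1·54 = 714.

714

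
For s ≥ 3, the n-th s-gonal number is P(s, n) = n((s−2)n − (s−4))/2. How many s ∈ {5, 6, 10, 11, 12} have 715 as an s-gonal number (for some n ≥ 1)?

2

s = 5: P(5, 22) = 715. ✓
s = 6: P(6, 19) = 703 and P(6, 20) = 780; 715 is not s-gonal.
s = 10: P(10, 13) = 637 and P(10, 14) = 742; 715 is not s-gonal.
s = 11: P(11, 13) = 715. ✓
s = 12: P(12, 12) = 672 and P(12, 13) = 793; 715 is not s-gonal.
Hits: s ∈ {5, 11} → 2.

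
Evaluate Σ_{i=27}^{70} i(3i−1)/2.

164824

Σ i(3i−1)/2 = (3Σi² − Σi) / 2 over i = 27..70.
Σi = 2485 − 351 = 2134 and Σi² = 116795 − 6201 = 110594.
(3·110594 − 1·2134) / 2 = 329648/2 = 164824.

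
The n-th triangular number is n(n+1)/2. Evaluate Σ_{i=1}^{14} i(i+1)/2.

560

Σ i(i+1)/2 = (Σi² + Σi) / 2 over i = 1..14.
Σi = 105 and Σi² = 1015.
(1·1015 + 1·105) / 2 = 1120/2 = 560.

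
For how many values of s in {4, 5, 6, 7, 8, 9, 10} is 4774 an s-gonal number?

1

s = 4: P(4, 69) = 4761 and P(4, 70) = 4900; 4774 is not s-gonal.
s = 5: P(5, 56) = 4676 and P(5, 57) = 4845; 4774 is not s-gonal.
s = 6: P(6, 49) = 4753 and P(6, 50) = 4950; 4774 is not s-gonal.
s = 7: P(7, 44) = 4774. ✓
s = 8: P(8, 40) = 4720 and P(8, 41) = 4961; 4774 is not s-gonal.
s = 9: P(9, 37) = 4699 and P(9, 38) = 4959; 4774 is not s-gonal.
s = 10: P(10, 34) = 4522 and P(10, 35) = 4795; 4774 is not s-gonal.
Hits: s ∈ {7} → 1.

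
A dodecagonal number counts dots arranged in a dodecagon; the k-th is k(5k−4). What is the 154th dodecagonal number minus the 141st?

19123

154·(5·154 − 4) = 117964 and 141·(5·141 − 4) = 98841.
Difference: 117964 − 98841 = 19123.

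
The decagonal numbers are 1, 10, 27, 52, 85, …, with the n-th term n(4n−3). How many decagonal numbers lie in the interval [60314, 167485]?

82

The n-th decagonal number is n(4n−3).
Smallest index with value ≥ 60314: n = 124 (giving 61132).
Largest index with value ≤ 167485: n = 205 (giving 167485).
Indices 124 through 205: 82 terms.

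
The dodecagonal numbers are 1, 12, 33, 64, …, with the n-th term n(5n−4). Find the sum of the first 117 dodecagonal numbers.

Σ i(5i−4) = 5Σi² − 4Σi over i = 1..117.
Σi = 6903 and Σi² = 540735.
5·540735 − 4·6903 = 2676063.

2676063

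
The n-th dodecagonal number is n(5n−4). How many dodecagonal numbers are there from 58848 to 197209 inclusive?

91

The n-th dodecagonal number is n(5n−4).
Smallest index with value ≥ 58848: n = 109 (giving 58969).
Largest index with value ≤ 197209: n = 199 (giving 197209).
Indices 109 through 199: 91 terms.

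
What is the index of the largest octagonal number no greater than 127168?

Solve n(3n−2) ≤ 127168 for integer n.
n = 206 gives 126896 ≤ 127168, while n = 207 gives 128133 > 127168; so the answer is index 206.

206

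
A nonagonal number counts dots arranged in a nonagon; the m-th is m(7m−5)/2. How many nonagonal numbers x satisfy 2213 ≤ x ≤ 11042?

The n-th nonagonal number is n(7n−5)/2.
Smallest index with value ≥ 2213: n = 26 (giving 2301).
Largest index with value ≤ 11042: n = 56 (giving 10836).
Indices 26 through 56: 31 terms.

31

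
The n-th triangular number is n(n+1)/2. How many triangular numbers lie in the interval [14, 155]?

13

The n-th triangular number is n(n+1)/2.
Smallest index with value ≥ 14: n = 5 (giving 15).
Largest index with value ≤ 155: n = 17 (giving 153).
Indices 5 through 17: 13 terms.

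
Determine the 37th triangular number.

The 37th triangular number is n(n+1)/2 with n = 37.
37·38/2 = 1406/2 = 703.

703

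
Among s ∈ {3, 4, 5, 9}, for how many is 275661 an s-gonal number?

1

s = 3: P(3, 742) = 275653 and P(3, 743) = 276396; 275661 is not s-gonal.
s = 4: P(4, 525) = 275625 and P(4, 526) = 276676; 275661 is not s-gonal.
s = 5: P(5, 428) = 274562 and P(5, 429) = 275847; 275661 is not s-gonal.
s = 9: P(9, 281) = 275661. ✓
Hits: s ∈ {9} → 1.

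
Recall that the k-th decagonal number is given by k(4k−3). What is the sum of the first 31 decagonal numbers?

Σ i(4i−3) = 4Σi² − 3Σi over i = 1..31.
Σi = 496 and Σi² = 10416.
4·10416 − 3·496 = 40176.

40176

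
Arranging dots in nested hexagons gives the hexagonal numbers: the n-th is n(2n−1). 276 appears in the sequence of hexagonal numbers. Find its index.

Set n(2n−1) = 276, giving 2n² − n − 276 = 0.
So n = (1 + 47) / 4 = 48/4 = 12.

12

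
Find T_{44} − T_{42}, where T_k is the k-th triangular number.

87

44·45/2 = 990 and 42·43/2 = 903.
Difference: 990 − 903 = 87.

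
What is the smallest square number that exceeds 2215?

Solve n² > 2215 for integer n.
The largest n with value ≤ 2215 is 47 (since 2209 ≤ 2215 < 2304), so the first above is n = 48, value 2304.

2304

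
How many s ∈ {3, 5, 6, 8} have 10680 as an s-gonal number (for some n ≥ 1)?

s = 3: P(3, 145) = 10585 and P(3, 146) = 10731; 10680 is not s-gonal.
s = 5: P(5, 84) = 10542 and P(5, 85) = 10795; 10680 is not s-gonal.
s = 6: P(6, 73) = 10585 and P(6, 74) = 10878; 10680 is not s-gonal.
s = 8: P(8, 60) = 10680. ✓
Hits: s ∈ {8} → 1.

1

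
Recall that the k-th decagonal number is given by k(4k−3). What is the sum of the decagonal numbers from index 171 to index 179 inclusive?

Σ i(4i−3) = 4Σi² − 3Σi over i = 171..179.
Σi = 16110 − 14535 = 1575 and Σi² = 1927830 − 1652145 = 275685.
4·275685 − 3·1575 = 1098015.

1098015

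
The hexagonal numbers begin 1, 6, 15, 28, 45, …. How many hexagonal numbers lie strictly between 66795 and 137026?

The n-th hexagonal number is n(2n−1).
Smallest index with value > 66795: n = 184 (giving 67528).
Largest index with value < 137026: n = 261 (giving 135981).
Indices 184 through 261: 78 terms.

78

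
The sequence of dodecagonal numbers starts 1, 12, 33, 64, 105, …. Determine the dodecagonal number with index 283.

The 283rd dodecagonal number is n(5n−4) with n = 283.
283·(5·283 − 4) = 283·1411 = 399313.

399313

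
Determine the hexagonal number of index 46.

The 46th hexagonal number is n(2n−1) with n = 46.
46·(2·46 − 1) = 46·91 = 4186.

4186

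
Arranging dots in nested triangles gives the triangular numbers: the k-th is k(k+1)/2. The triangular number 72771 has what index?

Set n(n+1)/2 = 72771, giving n² + n − 145542 = 0.
The discriminant is 1 + 8·72771 = 582169, and √582169 = 763.
So n = (-1 + 763) / 2 = 762/2 = 381.

381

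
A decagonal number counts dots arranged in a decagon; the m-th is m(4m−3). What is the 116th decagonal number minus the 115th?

921

Consecutive decagonal numbers differ by 8n − 7: here 8·116 − 7 = 921.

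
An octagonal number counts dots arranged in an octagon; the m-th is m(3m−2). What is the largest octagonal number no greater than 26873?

Solve n(3n−2) ≤ 26873 for integer n.
n = 94 gives 26320 ≤ 26873, while n = 95 gives 26885 > 26873; so the answer is 26320.

26320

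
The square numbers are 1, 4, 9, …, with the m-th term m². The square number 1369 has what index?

We need n² = 1369, so n = √1369 = 37.
Check: 37² = 1369. ✓

37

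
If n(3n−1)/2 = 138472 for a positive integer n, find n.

Set n(3n−1)/2 = 138472, giving 3n² − n − 276944 = 0.
So n = (1 + 1823) / 6 = 1824/6 = 304.
Check: 304·(3·304 − 1)/2 = 138472. ✓

304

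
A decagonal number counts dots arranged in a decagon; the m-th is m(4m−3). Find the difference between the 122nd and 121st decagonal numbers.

Consecutive decagonal numbers differ by 8n − 7: here 8·122 − 7 = 969.

969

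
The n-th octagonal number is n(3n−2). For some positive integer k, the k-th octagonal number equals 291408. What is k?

Set n(3n−2) = 291408, giving 3n² − 2n − 291408 = 0.
The discriminant is 4 + 12·291408 = 3496900, and √3496900 = 1870.
So n = (2 + 1870) / 6 = 1872/6 = 312.

312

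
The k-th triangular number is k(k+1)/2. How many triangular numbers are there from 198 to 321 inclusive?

5

The n-th triangular number is n(n+1)/2.
Smallest index with value ≥ 198: n = 20 (giving 210).
Largest index with value ≤ 321: n = 24 (giving 300).
Indices 20 through 24: 5 terms.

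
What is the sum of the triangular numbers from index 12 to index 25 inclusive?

2639

Σ i(i+1)/2 = (Σi² + Σi) / 2 over i = 12..25.
Σi = 325 − 66 = 259 and Σi² = 5525 − 506 = 5019.
(1·5019 + 1·259) / 2 = 5278/2 = 2639.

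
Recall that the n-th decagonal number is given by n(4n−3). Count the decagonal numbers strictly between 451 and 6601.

29

The n-th decagonal number is n(4n−3).
Smallest index with value > 451: n = 12 (giving 540).
Largest index with value < 6601: n = 40 (giving 6280).
Indices 12 through 40: 29 terms.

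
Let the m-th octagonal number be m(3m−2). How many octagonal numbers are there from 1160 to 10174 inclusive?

39

The n-th octagonal number is n(3n−2).
Smallest index with value ≥ 1160: n = 20 (giving 1160).
Largest index with value ≤ 10174: n = 58 (giving 9976).
Indices 20 through 58: 39 terms.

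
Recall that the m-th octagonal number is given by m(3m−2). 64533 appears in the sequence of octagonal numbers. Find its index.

Set n(3n−2) = 64533, giving 3n² − 2n − 64533 = 0.
So n = (2 + 880) / 6 = 882/6 = 147.

147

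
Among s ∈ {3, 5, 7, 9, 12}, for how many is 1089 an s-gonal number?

1

s = 3: P(3, 46) = 1081 and P(3, 47) = 1128; 1089 is not s-gonal.
s = 5: P(5, 27) = 1080 and P(5, 28) = 1162; 1089 is not s-gonal.
s = 7: P(7, 21) = 1071 and P(7, 22) = 1177; 1089 is not s-gonal.
s = 9: P(9, 18) = 1089. ✓
s = 12: P(12, 15) = 1065 and P(12, 16) = 1216; 1089 is not s-gonal.
Hits: s ∈ {9} → 1.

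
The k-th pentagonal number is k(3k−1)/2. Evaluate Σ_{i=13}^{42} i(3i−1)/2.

36990

Σ i(3i−1)/2 = (3Σi² − Σi) / 2 over i = 13..42.
Σi = 903 − 78 = 825 and Σi² = 25585 − 650 = 24935.
(3·24935 − 1·825) / 2 = 73980/2 = 36990.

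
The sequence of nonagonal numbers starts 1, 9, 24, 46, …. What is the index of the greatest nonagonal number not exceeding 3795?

Solve n(7n−5)/2 ≤ 3795 for integer n.
n = 33 gives 3729 ≤ 3795, while n = 34 gives 3961 > 3795; so the answer is index 33.

33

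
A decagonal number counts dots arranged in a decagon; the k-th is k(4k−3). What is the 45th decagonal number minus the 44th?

353

Consecutive decagonal numbers differ by 8n − 7: here 8·45 − 7 = 353.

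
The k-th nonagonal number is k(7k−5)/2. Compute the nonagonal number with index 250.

250·(7·250 − 5)/2 = 250·1745/2 = 218125.

218125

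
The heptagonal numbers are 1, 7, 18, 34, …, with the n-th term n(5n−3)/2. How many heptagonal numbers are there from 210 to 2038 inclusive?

19

The n-th heptagonal number is n(5n−3)/2.
Smallest index with value ≥ 210: n = 10 (giving 235).
Largest index with value ≤ 2038: n = 28 (giving 1918).
Indices 10 through 28: 19 terms.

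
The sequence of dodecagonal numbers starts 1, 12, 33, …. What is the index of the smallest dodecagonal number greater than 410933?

Solve n(5n−4) > 410933 for integer n.
The largest n with value ≤ 410933 is 287 (since 410697 ≤ 410933 < 413568), so the first above is n = 288, value 413568.

288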